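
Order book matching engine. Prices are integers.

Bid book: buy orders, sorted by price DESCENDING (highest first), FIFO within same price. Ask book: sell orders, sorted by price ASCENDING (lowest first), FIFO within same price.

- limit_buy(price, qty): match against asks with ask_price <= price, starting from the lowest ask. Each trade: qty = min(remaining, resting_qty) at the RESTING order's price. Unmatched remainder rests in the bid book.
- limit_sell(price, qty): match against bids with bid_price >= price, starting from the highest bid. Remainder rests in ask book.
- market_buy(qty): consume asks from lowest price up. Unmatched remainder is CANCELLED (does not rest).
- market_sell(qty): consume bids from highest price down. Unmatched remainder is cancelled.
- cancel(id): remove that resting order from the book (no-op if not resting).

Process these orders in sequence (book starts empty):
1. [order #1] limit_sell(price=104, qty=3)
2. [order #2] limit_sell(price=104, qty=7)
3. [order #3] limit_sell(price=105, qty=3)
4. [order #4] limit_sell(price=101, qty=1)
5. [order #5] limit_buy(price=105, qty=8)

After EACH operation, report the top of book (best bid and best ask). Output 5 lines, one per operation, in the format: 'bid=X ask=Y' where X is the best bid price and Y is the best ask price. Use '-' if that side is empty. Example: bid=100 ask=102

Answer: bid=- ask=104
bid=- ask=104
bid=- ask=104
bid=- ask=101
bid=- ask=104

Derivation:
After op 1 [order #1] limit_sell(price=104, qty=3): fills=none; bids=[-] asks=[#1:3@104]
After op 2 [order #2] limit_sell(price=104, qty=7): fills=none; bids=[-] asks=[#1:3@104 #2:7@104]
After op 3 [order #3] limit_sell(price=105, qty=3): fills=none; bids=[-] asks=[#1:3@104 #2:7@104 #3:3@105]
After op 4 [order #4] limit_sell(price=101, qty=1): fills=none; bids=[-] asks=[#4:1@101 #1:3@104 #2:7@104 #3:3@105]
After op 5 [order #5] limit_buy(price=105, qty=8): fills=#5x#4:1@101 #5x#1:3@104 #5x#2:4@104; bids=[-] asks=[#2:3@104 #3:3@105]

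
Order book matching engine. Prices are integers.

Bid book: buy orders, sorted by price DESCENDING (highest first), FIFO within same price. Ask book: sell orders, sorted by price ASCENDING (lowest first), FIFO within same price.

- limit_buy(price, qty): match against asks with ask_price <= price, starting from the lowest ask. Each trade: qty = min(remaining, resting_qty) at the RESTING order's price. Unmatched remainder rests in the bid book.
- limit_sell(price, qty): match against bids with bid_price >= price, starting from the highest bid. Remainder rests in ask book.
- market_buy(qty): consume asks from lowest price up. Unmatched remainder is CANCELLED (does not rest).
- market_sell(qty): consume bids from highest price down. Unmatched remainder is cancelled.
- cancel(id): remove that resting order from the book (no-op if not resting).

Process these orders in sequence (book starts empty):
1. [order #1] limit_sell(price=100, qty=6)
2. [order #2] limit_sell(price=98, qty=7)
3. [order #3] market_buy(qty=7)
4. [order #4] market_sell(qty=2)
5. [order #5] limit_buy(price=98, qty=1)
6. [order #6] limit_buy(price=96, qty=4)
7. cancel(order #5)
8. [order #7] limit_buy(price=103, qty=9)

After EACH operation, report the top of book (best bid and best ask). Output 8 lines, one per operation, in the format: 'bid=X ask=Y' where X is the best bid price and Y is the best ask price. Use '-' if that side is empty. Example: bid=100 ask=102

Answer: bid=- ask=100
bid=- ask=98
bid=- ask=100
bid=- ask=100
bid=98 ask=100
bid=98 ask=100
bid=96 ask=100
bid=103 ask=-

Derivation:
After op 1 [order #1] limit_sell(price=100, qty=6): fills=none; bids=[-] asks=[#1:6@100]
After op 2 [order #2] limit_sell(price=98, qty=7): fills=none; bids=[-] asks=[#2:7@98 #1:6@100]
After op 3 [order #3] market_buy(qty=7): fills=#3x#2:7@98; bids=[-] asks=[#1:6@100]
After op 4 [order #4] market_sell(qty=2): fills=none; bids=[-] asks=[#1:6@100]
After op 5 [order #5] limit_buy(price=98, qty=1): fills=none; bids=[#5:1@98] asks=[#1:6@100]
After op 6 [order #6] limit_buy(price=96, qty=4): fills=none; bids=[#5:1@98 #6:4@96] asks=[#1:6@100]
After op 7 cancel(order #5): fills=none; bids=[#6:4@96] asks=[#1:6@100]
After op 8 [order #7] limit_buy(price=103, qty=9): fills=#7x#1:6@100; bids=[#7:3@103 #6:4@96] asks=[-]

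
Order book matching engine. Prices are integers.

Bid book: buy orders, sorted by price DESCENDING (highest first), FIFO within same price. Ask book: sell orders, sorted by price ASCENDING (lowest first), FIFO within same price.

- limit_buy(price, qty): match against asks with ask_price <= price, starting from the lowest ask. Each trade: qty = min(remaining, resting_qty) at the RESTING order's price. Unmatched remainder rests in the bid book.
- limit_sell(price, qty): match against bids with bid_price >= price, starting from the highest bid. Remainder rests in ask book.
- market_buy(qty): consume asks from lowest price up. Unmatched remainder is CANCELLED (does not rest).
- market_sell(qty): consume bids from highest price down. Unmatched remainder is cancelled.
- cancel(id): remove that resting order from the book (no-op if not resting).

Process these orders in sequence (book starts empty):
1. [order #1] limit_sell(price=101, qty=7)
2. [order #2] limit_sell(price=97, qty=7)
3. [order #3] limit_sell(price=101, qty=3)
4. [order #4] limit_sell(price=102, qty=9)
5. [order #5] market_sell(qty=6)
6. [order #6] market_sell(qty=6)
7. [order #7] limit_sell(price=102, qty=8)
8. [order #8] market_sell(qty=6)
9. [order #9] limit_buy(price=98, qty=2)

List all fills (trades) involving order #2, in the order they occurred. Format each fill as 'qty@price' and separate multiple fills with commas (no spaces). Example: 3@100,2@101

After op 1 [order #1] limit_sell(price=101, qty=7): fills=none; bids=[-] asks=[#1:7@101]
After op 2 [order #2] limit_sell(price=97, qty=7): fills=none; bids=[-] asks=[#2:7@97 #1:7@101]
After op 3 [order #3] limit_sell(price=101, qty=3): fills=none; bids=[-] asks=[#2:7@97 #1:7@101 #3:3@101]
After op 4 [order #4] limit_sell(price=102, qty=9): fills=none; bids=[-] asks=[#2:7@97 #1:7@101 #3:3@101 #4:9@102]
After op 5 [order #5] market_sell(qty=6): fills=none; bids=[-] asks=[#2:7@97 #1:7@101 #3:3@101 #4:9@102]
After op 6 [order #6] market_sell(qty=6): fills=none; bids=[-] asks=[#2:7@97 #1:7@101 #3:3@101 #4:9@102]
After op 7 [order #7] limit_sell(price=102, qty=8): fills=none; bids=[-] asks=[#2:7@97 #1:7@101 #3:3@101 #4:9@102 #7:8@102]
After op 8 [order #8] market_sell(qty=6): fills=none; bids=[-] asks=[#2:7@97 #1:7@101 #3:3@101 #4:9@102 #7:8@102]
After op 9 [order #9] limit_buy(price=98, qty=2): fills=#9x#2:2@97; bids=[-] asks=[#2:5@97 #1:7@101 #3:3@101 #4:9@102 #7:8@102]

Answer: 2@97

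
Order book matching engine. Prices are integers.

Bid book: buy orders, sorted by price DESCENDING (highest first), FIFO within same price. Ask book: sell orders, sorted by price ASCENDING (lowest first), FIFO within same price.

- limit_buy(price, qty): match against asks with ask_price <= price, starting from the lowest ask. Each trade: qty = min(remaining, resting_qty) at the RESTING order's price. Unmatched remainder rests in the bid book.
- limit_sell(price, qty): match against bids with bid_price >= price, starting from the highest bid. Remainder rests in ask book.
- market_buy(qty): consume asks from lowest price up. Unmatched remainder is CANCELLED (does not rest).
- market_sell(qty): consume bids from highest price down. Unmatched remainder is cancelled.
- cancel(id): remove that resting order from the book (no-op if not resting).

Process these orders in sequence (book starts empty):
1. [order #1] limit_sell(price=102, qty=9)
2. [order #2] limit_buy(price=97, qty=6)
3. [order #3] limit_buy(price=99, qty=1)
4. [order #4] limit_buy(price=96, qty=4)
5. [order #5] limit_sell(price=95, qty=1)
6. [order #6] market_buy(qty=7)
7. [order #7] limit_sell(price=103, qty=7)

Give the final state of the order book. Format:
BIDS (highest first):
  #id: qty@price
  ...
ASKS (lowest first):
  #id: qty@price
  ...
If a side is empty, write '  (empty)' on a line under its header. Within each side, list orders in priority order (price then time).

Answer: BIDS (highest first):
  #2: 6@97
  #4: 4@96
ASKS (lowest first):
  #1: 2@102
  #7: 7@103

Derivation:
After op 1 [order #1] limit_sell(price=102, qty=9): fills=none; bids=[-] asks=[#1:9@102]
After op 2 [order #2] limit_buy(price=97, qty=6): fills=none; bids=[#2:6@97] asks=[#1:9@102]
After op 3 [order #3] limit_buy(price=99, qty=1): fills=none; bids=[#3:1@99 #2:6@97] asks=[#1:9@102]
After op 4 [order #4] limit_buy(price=96, qty=4): fills=none; bids=[#3:1@99 #2:6@97 #4:4@96] asks=[#1:9@102]
After op 5 [order #5] limit_sell(price=95, qty=1): fills=#3x#5:1@99; bids=[#2:6@97 #4:4@96] asks=[#1:9@102]
After op 6 [order #6] market_buy(qty=7): fills=#6x#1:7@102; bids=[#2:6@97 #4:4@96] asks=[#1:2@102]
After op 7 [order #7] limit_sell(price=103, qty=7): fills=none; bids=[#2:6@97 #4:4@96] asks=[#1:2@102 #7:7@103]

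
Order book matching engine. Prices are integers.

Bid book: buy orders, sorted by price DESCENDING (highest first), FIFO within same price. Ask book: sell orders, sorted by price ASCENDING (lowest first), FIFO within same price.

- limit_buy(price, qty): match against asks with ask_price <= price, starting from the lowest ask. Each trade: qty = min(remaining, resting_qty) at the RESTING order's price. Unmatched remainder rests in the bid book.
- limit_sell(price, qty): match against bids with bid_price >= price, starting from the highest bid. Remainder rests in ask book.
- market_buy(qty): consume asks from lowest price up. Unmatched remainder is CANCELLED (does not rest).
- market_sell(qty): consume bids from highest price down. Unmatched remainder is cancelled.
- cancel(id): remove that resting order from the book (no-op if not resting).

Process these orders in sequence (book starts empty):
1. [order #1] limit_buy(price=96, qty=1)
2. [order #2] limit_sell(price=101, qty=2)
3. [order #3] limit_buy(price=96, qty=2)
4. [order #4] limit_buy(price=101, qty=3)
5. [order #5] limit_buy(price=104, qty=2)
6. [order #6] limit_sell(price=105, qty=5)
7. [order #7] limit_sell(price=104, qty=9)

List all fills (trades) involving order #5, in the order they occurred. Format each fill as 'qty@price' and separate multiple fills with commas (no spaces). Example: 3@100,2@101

Answer: 2@104

Derivation:
After op 1 [order #1] limit_buy(price=96, qty=1): fills=none; bids=[#1:1@96] asks=[-]
After op 2 [order #2] limit_sell(price=101, qty=2): fills=none; bids=[#1:1@96] asks=[#2:2@101]
After op 3 [order #3] limit_buy(price=96, qty=2): fills=none; bids=[#1:1@96 #3:2@96] asks=[#2:2@101]
After op 4 [order #4] limit_buy(price=101, qty=3): fills=#4x#2:2@101; bids=[#4:1@101 #1:1@96 #3:2@96] asks=[-]
After op 5 [order #5] limit_buy(price=104, qty=2): fills=none; bids=[#5:2@104 #4:1@101 #1:1@96 #3:2@96] asks=[-]
After op 6 [order #6] limit_sell(price=105, qty=5): fills=none; bids=[#5:2@104 #4:1@101 #1:1@96 #3:2@96] asks=[#6:5@105]
After op 7 [order #7] limit_sell(price=104, qty=9): fills=#5x#7:2@104; bids=[#4:1@101 #1:1@96 #3:2@96] asks=[#7:7@104 #6:5@105]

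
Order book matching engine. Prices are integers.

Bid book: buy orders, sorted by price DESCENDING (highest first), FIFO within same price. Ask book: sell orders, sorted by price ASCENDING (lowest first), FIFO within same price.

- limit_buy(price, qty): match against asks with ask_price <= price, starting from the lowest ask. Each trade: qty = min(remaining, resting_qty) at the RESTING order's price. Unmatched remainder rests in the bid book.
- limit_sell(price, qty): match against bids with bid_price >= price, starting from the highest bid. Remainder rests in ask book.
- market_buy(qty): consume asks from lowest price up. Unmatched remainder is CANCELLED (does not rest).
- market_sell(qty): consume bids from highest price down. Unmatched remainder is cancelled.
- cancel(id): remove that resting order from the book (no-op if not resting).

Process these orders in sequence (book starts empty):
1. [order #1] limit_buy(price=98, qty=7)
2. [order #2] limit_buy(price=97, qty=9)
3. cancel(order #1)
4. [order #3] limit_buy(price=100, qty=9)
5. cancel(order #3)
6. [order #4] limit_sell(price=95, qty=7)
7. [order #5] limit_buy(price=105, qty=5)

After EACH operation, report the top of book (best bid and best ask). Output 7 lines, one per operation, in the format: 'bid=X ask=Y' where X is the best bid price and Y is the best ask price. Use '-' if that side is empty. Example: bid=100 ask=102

Answer: bid=98 ask=-
bid=98 ask=-
bid=97 ask=-
bid=100 ask=-
bid=97 ask=-
bid=97 ask=-
bid=105 ask=-

Derivation:
After op 1 [order #1] limit_buy(price=98, qty=7): fills=none; bids=[#1:7@98] asks=[-]
After op 2 [order #2] limit_buy(price=97, qty=9): fills=none; bids=[#1:7@98 #2:9@97] asks=[-]
After op 3 cancel(order #1): fills=none; bids=[#2:9@97] asks=[-]
After op 4 [order #3] limit_buy(price=100, qty=9): fills=none; bids=[#3:9@100 #2:9@97] asks=[-]
After op 5 cancel(order #3): fills=none; bids=[#2:9@97] asks=[-]
After op 6 [order #4] limit_sell(price=95, qty=7): fills=#2x#4:7@97; bids=[#2:2@97] asks=[-]
After op 7 [order #5] limit_buy(price=105, qty=5): fills=none; bids=[#5:5@105 #2:2@97] asks=[-]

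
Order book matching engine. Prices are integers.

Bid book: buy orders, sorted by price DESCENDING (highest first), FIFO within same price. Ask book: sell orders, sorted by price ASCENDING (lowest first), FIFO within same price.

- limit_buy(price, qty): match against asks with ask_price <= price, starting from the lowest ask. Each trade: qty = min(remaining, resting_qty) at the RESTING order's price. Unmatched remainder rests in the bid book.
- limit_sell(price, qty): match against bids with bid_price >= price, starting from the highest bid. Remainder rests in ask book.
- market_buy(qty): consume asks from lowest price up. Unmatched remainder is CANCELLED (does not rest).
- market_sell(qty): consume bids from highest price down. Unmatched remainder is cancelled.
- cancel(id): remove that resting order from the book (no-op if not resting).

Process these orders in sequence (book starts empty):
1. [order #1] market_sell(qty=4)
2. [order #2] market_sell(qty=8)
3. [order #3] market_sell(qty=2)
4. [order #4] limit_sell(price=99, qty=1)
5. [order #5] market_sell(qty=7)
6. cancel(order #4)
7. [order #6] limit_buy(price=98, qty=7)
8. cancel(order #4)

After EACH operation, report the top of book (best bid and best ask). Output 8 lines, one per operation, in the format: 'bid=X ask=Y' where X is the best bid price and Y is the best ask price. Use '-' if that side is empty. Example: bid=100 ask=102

After op 1 [order #1] market_sell(qty=4): fills=none; bids=[-] asks=[-]
After op 2 [order #2] market_sell(qty=8): fills=none; bids=[-] asks=[-]
After op 3 [order #3] market_sell(qty=2): fills=none; bids=[-] asks=[-]
After op 4 [order #4] limit_sell(price=99, qty=1): fills=none; bids=[-] asks=[#4:1@99]
After op 5 [order #5] market_sell(qty=7): fills=none; bids=[-] asks=[#4:1@99]
After op 6 cancel(order #4): fills=none; bids=[-] asks=[-]
After op 7 [order #6] limit_buy(price=98, qty=7): fills=none; bids=[#6:7@98] asks=[-]
After op 8 cancel(order #4): fills=none; bids=[#6:7@98] asks=[-]

Answer: bid=- ask=-
bid=- ask=-
bid=- ask=-
bid=- ask=99
bid=- ask=99
bid=- ask=-
bid=98 ask=-
bid=98 ask=-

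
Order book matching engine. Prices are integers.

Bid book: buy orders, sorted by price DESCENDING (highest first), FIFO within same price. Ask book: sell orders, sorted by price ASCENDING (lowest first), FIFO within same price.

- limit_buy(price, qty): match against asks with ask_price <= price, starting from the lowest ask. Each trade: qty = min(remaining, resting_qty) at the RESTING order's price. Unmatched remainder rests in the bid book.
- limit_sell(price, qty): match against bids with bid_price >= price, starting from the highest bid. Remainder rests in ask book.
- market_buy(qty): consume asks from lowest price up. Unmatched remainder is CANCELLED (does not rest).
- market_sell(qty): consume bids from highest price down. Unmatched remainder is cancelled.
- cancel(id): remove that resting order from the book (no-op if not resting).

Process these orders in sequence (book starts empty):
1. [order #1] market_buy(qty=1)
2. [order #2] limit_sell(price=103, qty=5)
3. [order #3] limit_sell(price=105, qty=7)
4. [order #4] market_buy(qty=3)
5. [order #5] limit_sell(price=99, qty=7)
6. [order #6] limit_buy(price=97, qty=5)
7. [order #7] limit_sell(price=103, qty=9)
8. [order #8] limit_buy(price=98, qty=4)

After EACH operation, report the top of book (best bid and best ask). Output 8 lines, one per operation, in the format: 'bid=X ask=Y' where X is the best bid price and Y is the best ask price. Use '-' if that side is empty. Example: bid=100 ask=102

After op 1 [order #1] market_buy(qty=1): fills=none; bids=[-] asks=[-]
After op 2 [order #2] limit_sell(price=103, qty=5): fills=none; bids=[-] asks=[#2:5@103]
After op 3 [order #3] limit_sell(price=105, qty=7): fills=none; bids=[-] asks=[#2:5@103 #3:7@105]
After op 4 [order #4] market_buy(qty=3): fills=#4x#2:3@103; bids=[-] asks=[#2:2@103 #3:7@105]
After op 5 [order #5] limit_sell(price=99, qty=7): fills=none; bids=[-] asks=[#5:7@99 #2:2@103 #3:7@105]
After op 6 [order #6] limit_buy(price=97, qty=5): fills=none; bids=[#6:5@97] asks=[#5:7@99 #2:2@103 #3:7@105]
After op 7 [order #7] limit_sell(price=103, qty=9): fills=none; bids=[#6:5@97] asks=[#5:7@99 #2:2@103 #7:9@103 #3:7@105]
After op 8 [order #8] limit_buy(price=98, qty=4): fills=none; bids=[#8:4@98 #6:5@97] asks=[#5:7@99 #2:2@103 #7:9@103 #3:7@105]

Answer: bid=- ask=-
bid=- ask=103
bid=- ask=103
bid=- ask=103
bid=- ask=99
bid=97 ask=99
bid=97 ask=99
bid=98 ask=99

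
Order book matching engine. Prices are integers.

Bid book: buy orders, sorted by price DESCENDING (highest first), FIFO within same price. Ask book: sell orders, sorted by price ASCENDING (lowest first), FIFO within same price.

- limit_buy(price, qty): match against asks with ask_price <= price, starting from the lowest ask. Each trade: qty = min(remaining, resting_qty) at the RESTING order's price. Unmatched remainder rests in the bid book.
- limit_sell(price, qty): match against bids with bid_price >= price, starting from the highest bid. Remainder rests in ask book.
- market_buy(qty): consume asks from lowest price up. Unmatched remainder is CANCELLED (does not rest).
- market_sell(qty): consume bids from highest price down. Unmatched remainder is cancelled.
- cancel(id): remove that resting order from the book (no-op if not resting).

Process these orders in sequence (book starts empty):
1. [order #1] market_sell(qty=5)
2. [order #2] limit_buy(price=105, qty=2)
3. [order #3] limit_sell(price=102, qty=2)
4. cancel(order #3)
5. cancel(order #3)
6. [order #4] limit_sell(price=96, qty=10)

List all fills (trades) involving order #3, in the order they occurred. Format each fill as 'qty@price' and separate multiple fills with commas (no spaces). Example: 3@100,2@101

Answer: 2@105

Derivation:
After op 1 [order #1] market_sell(qty=5): fills=none; bids=[-] asks=[-]
After op 2 [order #2] limit_buy(price=105, qty=2): fills=none; bids=[#2:2@105] asks=[-]
After op 3 [order #3] limit_sell(price=102, qty=2): fills=#2x#3:2@105; bids=[-] asks=[-]
After op 4 cancel(order #3): fills=none; bids=[-] asks=[-]
After op 5 cancel(order #3): fills=none; bids=[-] asks=[-]
After op 6 [order #4] limit_sell(price=96, qty=10): fills=none; bids=[-] asks=[#4:10@96]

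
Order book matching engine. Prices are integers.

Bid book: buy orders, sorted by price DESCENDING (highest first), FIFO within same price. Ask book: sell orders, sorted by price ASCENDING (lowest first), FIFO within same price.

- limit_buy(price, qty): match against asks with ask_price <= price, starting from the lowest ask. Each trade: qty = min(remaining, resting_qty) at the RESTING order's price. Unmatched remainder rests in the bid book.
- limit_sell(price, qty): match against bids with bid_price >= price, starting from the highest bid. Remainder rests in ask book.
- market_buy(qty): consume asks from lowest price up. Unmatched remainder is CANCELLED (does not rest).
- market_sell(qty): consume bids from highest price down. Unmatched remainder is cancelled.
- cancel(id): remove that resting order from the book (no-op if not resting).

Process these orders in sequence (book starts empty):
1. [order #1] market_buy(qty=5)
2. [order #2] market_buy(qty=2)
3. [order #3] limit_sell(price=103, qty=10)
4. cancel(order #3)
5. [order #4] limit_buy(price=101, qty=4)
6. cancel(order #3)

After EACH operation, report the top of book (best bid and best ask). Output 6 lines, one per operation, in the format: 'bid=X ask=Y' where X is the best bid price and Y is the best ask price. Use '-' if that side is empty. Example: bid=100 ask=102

After op 1 [order #1] market_buy(qty=5): fills=none; bids=[-] asks=[-]
After op 2 [order #2] market_buy(qty=2): fills=none; bids=[-] asks=[-]
After op 3 [order #3] limit_sell(price=103, qty=10): fills=none; bids=[-] asks=[#3:10@103]
After op 4 cancel(order #3): fills=none; bids=[-] asks=[-]
After op 5 [order #4] limit_buy(price=101, qty=4): fills=none; bids=[#4:4@101] asks=[-]
After op 6 cancel(order #3): fills=none; bids=[#4:4@101] asks=[-]

Answer: bid=- ask=-
bid=- ask=-
bid=- ask=103
bid=- ask=-
bid=101 ask=-
bid=101 ask=-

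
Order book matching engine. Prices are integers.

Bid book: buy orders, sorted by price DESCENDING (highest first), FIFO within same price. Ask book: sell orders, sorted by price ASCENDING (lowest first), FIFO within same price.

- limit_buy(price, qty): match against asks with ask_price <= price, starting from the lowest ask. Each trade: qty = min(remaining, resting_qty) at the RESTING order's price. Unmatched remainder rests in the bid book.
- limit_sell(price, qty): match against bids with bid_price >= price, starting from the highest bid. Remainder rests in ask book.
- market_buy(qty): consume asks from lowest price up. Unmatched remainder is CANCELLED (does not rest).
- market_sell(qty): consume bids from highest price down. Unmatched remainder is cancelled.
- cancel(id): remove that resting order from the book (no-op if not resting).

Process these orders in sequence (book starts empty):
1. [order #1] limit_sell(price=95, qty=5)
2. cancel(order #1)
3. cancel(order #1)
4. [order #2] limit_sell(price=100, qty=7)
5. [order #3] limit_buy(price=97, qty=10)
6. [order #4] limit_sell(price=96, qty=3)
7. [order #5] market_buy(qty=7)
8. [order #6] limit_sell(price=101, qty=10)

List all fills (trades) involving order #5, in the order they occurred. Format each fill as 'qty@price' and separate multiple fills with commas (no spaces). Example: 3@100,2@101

Answer: 7@100

Derivation:
After op 1 [order #1] limit_sell(price=95, qty=5): fills=none; bids=[-] asks=[#1:5@95]
After op 2 cancel(order #1): fills=none; bids=[-] asks=[-]
After op 3 cancel(order #1): fills=none; bids=[-] asks=[-]
After op 4 [order #2] limit_sell(price=100, qty=7): fills=none; bids=[-] asks=[#2:7@100]
After op 5 [order #3] limit_buy(price=97, qty=10): fills=none; bids=[#3:10@97] asks=[#2:7@100]
After op 6 [order #4] limit_sell(price=96, qty=3): fills=#3x#4:3@97; bids=[#3:7@97] asks=[#2:7@100]
After op 7 [order #5] market_buy(qty=7): fills=#5x#2:7@100; bids=[#3:7@97] asks=[-]
After op 8 [order #6] limit_sell(price=101, qty=10): fills=none; bids=[#3:7@97] asks=[#6:10@101]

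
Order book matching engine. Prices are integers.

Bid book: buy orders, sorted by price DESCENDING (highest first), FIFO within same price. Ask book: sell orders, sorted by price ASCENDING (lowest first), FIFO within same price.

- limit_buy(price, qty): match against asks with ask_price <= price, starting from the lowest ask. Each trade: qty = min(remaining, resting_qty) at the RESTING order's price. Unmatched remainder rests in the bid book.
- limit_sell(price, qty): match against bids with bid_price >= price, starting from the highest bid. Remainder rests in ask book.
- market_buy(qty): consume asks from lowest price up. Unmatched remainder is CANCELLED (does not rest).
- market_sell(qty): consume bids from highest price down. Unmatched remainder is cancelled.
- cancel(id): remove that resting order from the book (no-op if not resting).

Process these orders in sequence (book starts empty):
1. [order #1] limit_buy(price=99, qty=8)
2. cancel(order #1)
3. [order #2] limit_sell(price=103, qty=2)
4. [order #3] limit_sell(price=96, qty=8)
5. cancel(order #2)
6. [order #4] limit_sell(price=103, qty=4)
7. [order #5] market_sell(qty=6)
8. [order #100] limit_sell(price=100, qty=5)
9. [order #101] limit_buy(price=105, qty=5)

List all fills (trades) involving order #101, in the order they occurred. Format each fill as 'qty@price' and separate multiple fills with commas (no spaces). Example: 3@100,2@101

Answer: 5@96

Derivation:
After op 1 [order #1] limit_buy(price=99, qty=8): fills=none; bids=[#1:8@99] asks=[-]
After op 2 cancel(order #1): fills=none; bids=[-] asks=[-]
After op 3 [order #2] limit_sell(price=103, qty=2): fills=none; bids=[-] asks=[#2:2@103]
After op 4 [order #3] limit_sell(price=96, qty=8): fills=none; bids=[-] asks=[#3:8@96 #2:2@103]
After op 5 cancel(order #2): fills=none; bids=[-] asks=[#3:8@96]
After op 6 [order #4] limit_sell(price=103, qty=4): fills=none; bids=[-] asks=[#3:8@96 #4:4@103]
After op 7 [order #5] market_sell(qty=6): fills=none; bids=[-] asks=[#3:8@96 #4:4@103]
After op 8 [order #100] limit_sell(price=100, qty=5): fills=none; bids=[-] asks=[#3:8@96 #100:5@100 #4:4@103]
After op 9 [order #101] limit_buy(price=105, qty=5): fills=#101x#3:5@96; bids=[-] asks=[#3:3@96 #100:5@100 #4:4@103]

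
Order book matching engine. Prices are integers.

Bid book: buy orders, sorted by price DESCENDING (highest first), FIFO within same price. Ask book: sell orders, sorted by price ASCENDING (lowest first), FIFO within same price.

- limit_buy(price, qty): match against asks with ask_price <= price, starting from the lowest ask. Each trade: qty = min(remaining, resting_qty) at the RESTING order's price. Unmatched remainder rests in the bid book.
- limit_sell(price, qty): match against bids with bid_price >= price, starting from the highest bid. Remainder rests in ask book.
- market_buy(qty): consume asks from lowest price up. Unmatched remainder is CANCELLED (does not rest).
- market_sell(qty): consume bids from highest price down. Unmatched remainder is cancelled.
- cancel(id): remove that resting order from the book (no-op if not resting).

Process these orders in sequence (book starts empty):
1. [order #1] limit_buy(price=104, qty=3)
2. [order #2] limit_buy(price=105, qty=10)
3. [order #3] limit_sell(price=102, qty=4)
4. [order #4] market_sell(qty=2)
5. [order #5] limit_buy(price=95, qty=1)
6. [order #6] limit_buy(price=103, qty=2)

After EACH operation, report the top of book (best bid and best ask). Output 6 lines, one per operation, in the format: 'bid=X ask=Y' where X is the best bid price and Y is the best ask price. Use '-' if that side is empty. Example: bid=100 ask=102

After op 1 [order #1] limit_buy(price=104, qty=3): fills=none; bids=[#1:3@104] asks=[-]
After op 2 [order #2] limit_buy(price=105, qty=10): fills=none; bids=[#2:10@105 #1:3@104] asks=[-]
After op 3 [order #3] limit_sell(price=102, qty=4): fills=#2x#3:4@105; bids=[#2:6@105 #1:3@104] asks=[-]
After op 4 [order #4] market_sell(qty=2): fills=#2x#4:2@105; bids=[#2:4@105 #1:3@104] asks=[-]
After op 5 [order #5] limit_buy(price=95, qty=1): fills=none; bids=[#2:4@105 #1:3@104 #5:1@95] asks=[-]
After op 6 [order #6] limit_buy(price=103, qty=2): fills=none; bids=[#2:4@105 #1:3@104 #6:2@103 #5:1@95] asks=[-]

Answer: bid=104 ask=-
bid=105 ask=-
bid=105 ask=-
bid=105 ask=-
bid=105 ask=-
bid=105 ask=-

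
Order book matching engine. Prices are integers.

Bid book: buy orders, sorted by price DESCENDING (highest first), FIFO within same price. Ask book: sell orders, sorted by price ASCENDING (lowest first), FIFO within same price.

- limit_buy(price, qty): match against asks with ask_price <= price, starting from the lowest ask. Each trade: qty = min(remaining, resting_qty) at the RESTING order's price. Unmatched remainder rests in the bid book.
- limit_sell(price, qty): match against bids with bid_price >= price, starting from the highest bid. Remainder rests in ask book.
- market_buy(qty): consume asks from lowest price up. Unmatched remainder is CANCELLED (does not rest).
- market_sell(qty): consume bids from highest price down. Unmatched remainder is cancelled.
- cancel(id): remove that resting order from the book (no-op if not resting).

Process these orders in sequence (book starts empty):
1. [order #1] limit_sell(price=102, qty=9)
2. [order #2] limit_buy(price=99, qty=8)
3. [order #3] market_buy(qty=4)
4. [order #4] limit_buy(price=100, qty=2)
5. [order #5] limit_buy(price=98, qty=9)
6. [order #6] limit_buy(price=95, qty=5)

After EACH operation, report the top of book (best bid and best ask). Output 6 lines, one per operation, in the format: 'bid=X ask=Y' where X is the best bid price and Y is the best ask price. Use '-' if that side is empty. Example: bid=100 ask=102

Answer: bid=- ask=102
bid=99 ask=102
bid=99 ask=102
bid=100 ask=102
bid=100 ask=102
bid=100 ask=102

Derivation:
After op 1 [order #1] limit_sell(price=102, qty=9): fills=none; bids=[-] asks=[#1:9@102]
After op 2 [order #2] limit_buy(price=99, qty=8): fills=none; bids=[#2:8@99] asks=[#1:9@102]
After op 3 [order #3] market_buy(qty=4): fills=#3x#1:4@102; bids=[#2:8@99] asks=[#1:5@102]
After op 4 [order #4] limit_buy(price=100, qty=2): fills=none; bids=[#4:2@100 #2:8@99] asks=[#1:5@102]
After op 5 [order #5] limit_buy(price=98, qty=9): fills=none; bids=[#4:2@100 #2:8@99 #5:9@98] asks=[#1:5@102]
After op 6 [order #6] limit_buy(price=95, qty=5): fills=none; bids=[#4:2@100 #2:8@99 #5:9@98 #6:5@95] asks=[#1:5@102]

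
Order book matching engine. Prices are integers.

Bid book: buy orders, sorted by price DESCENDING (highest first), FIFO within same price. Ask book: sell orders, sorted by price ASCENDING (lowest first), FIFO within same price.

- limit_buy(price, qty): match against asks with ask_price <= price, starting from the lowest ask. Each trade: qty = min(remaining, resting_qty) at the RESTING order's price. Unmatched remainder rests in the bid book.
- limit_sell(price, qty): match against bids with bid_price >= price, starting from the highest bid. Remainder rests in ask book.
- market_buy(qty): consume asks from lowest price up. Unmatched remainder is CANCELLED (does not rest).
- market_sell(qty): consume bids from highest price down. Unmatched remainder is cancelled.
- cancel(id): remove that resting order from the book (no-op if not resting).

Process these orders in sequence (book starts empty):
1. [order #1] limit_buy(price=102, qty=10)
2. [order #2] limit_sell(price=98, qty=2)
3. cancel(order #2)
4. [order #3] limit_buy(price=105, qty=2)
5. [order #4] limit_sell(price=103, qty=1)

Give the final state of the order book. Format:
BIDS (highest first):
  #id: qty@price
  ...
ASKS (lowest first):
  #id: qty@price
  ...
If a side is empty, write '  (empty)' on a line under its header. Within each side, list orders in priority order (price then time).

After op 1 [order #1] limit_buy(price=102, qty=10): fills=none; bids=[#1:10@102] asks=[-]
After op 2 [order #2] limit_sell(price=98, qty=2): fills=#1x#2:2@102; bids=[#1:8@102] asks=[-]
After op 3 cancel(order #2): fills=none; bids=[#1:8@102] asks=[-]
After op 4 [order #3] limit_buy(price=105, qty=2): fills=none; bids=[#3:2@105 #1:8@102] asks=[-]
After op 5 [order #4] limit_sell(price=103, qty=1): fills=#3x#4:1@105; bids=[#3:1@105 #1:8@102] asks=[-]

Answer: BIDS (highest first):
  #3: 1@105
  #1: 8@102
ASKS (lowest first):
  (empty)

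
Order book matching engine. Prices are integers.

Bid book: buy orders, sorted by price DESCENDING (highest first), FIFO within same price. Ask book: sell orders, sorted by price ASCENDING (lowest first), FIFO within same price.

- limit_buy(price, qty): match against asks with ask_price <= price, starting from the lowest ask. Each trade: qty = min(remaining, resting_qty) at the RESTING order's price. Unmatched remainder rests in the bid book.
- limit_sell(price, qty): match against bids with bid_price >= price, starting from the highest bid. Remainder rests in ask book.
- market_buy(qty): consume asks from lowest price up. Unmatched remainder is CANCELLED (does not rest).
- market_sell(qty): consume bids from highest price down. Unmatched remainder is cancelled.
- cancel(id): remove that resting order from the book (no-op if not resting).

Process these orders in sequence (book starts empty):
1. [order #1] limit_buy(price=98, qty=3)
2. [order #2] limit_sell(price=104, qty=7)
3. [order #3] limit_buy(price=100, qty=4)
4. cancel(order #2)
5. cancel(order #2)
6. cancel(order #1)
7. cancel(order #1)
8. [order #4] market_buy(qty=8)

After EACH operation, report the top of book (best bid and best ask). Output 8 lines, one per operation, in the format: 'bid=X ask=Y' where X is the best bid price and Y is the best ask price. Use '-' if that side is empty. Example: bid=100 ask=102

Answer: bid=98 ask=-
bid=98 ask=104
bid=100 ask=104
bid=100 ask=-
bid=100 ask=-
bid=100 ask=-
bid=100 ask=-
bid=100 ask=-

Derivation:
After op 1 [order #1] limit_buy(price=98, qty=3): fills=none; bids=[#1:3@98] asks=[-]
After op 2 [order #2] limit_sell(price=104, qty=7): fills=none; bids=[#1:3@98] asks=[#2:7@104]
After op 3 [order #3] limit_buy(price=100, qty=4): fills=none; bids=[#3:4@100 #1:3@98] asks=[#2:7@104]
After op 4 cancel(order #2): fills=none; bids=[#3:4@100 #1:3@98] asks=[-]
After op 5 cancel(order #2): fills=none; bids=[#3:4@100 #1:3@98] asks=[-]
After op 6 cancel(order #1): fills=none; bids=[#3:4@100] asks=[-]
After op 7 cancel(order #1): fills=none; bids=[#3:4@100] asks=[-]
After op 8 [order #4] market_buy(qty=8): fills=none; bids=[#3:4@100] asks=[-]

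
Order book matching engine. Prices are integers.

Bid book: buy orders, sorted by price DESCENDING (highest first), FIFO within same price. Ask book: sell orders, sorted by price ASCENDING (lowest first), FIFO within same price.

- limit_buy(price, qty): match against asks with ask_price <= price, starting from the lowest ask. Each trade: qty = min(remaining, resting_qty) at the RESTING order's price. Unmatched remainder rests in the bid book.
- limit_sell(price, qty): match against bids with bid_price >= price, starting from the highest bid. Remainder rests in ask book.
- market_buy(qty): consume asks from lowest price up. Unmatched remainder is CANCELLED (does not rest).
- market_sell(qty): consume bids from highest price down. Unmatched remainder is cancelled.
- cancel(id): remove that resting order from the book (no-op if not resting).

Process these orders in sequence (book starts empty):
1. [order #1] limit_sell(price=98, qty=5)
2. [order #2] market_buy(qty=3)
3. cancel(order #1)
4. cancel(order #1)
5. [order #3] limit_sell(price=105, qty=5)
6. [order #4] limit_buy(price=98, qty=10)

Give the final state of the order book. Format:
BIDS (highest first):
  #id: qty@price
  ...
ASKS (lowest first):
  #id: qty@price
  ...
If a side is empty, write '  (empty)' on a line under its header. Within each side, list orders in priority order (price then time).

Answer: BIDS (highest first):
  #4: 10@98
ASKS (lowest first):
  #3: 5@105

Derivation:
After op 1 [order #1] limit_sell(price=98, qty=5): fills=none; bids=[-] asks=[#1:5@98]
After op 2 [order #2] market_buy(qty=3): fills=#2x#1:3@98; bids=[-] asks=[#1:2@98]
After op 3 cancel(order #1): fills=none; bids=[-] asks=[-]
After op 4 cancel(order #1): fills=none; bids=[-] asks=[-]
After op 5 [order #3] limit_sell(price=105, qty=5): fills=none; bids=[-] asks=[#3:5@105]
After op 6 [order #4] limit_buy(price=98, qty=10): fills=none; bids=[#4:10@98] asks=[#3:5@105]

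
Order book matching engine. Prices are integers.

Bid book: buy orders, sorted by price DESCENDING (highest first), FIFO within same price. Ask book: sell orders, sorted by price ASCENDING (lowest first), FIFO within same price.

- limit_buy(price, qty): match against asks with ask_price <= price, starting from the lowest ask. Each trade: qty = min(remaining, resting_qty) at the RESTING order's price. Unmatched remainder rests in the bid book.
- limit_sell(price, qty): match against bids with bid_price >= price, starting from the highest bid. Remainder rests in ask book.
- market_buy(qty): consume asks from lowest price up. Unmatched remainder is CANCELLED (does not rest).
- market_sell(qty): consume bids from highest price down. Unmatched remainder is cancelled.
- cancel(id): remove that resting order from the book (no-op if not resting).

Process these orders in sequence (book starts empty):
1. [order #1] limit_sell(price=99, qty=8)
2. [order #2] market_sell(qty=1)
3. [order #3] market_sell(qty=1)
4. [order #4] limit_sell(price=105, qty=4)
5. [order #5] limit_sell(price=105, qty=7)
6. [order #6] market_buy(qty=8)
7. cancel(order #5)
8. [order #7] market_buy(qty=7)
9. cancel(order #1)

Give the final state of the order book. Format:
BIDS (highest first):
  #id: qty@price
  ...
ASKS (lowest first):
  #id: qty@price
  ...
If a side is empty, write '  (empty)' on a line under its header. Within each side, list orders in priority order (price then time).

After op 1 [order #1] limit_sell(price=99, qty=8): fills=none; bids=[-] asks=[#1:8@99]
After op 2 [order #2] market_sell(qty=1): fills=none; bids=[-] asks=[#1:8@99]
After op 3 [order #3] market_sell(qty=1): fills=none; bids=[-] asks=[#1:8@99]
After op 4 [order #4] limit_sell(price=105, qty=4): fills=none; bids=[-] asks=[#1:8@99 #4:4@105]
After op 5 [order #5] limit_sell(price=105, qty=7): fills=none; bids=[-] asks=[#1:8@99 #4:4@105 #5:7@105]
After op 6 [order #6] market_buy(qty=8): fills=#6x#1:8@99; bids=[-] asks=[#4:4@105 #5:7@105]
After op 7 cancel(order #5): fills=none; bids=[-] asks=[#4:4@105]
After op 8 [order #7] market_buy(qty=7): fills=#7x#4:4@105; bids=[-] asks=[-]
After op 9 cancel(order #1): fills=none; bids=[-] asks=[-]

Answer: BIDS (highest first):
  (empty)
ASKS (lowest first):
  (empty)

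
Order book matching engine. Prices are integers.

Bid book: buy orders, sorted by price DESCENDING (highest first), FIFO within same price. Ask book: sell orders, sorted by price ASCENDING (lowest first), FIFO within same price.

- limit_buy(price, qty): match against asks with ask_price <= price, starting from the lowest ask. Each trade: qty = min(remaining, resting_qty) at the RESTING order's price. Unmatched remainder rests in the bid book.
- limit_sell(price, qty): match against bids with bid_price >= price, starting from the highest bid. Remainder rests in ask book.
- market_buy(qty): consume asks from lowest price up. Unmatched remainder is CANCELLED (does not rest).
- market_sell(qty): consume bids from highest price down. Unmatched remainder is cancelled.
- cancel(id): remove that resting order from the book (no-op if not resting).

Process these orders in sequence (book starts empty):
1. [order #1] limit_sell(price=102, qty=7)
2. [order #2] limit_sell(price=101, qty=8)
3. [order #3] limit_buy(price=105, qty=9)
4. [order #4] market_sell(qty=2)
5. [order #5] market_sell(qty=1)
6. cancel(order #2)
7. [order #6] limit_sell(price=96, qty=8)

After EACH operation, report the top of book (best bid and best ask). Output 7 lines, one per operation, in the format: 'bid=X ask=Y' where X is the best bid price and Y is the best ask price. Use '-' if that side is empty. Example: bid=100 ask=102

Answer: bid=- ask=102
bid=- ask=101
bid=- ask=102
bid=- ask=102
bid=- ask=102
bid=- ask=102
bid=- ask=96

Derivation:
After op 1 [order #1] limit_sell(price=102, qty=7): fills=none; bids=[-] asks=[#1:7@102]
After op 2 [order #2] limit_sell(price=101, qty=8): fills=none; bids=[-] asks=[#2:8@101 #1:7@102]
After op 3 [order #3] limit_buy(price=105, qty=9): fills=#3x#2:8@101 #3x#1:1@102; bids=[-] asks=[#1:6@102]
After op 4 [order #4] market_sell(qty=2): fills=none; bids=[-] asks=[#1:6@102]
After op 5 [order #5] market_sell(qty=1): fills=none; bids=[-] asks=[#1:6@102]
After op 6 cancel(order #2): fills=none; bids=[-] asks=[#1:6@102]
After op 7 [order #6] limit_sell(price=96, qty=8): fills=none; bids=[-] asks=[#6:8@96 #1:6@102]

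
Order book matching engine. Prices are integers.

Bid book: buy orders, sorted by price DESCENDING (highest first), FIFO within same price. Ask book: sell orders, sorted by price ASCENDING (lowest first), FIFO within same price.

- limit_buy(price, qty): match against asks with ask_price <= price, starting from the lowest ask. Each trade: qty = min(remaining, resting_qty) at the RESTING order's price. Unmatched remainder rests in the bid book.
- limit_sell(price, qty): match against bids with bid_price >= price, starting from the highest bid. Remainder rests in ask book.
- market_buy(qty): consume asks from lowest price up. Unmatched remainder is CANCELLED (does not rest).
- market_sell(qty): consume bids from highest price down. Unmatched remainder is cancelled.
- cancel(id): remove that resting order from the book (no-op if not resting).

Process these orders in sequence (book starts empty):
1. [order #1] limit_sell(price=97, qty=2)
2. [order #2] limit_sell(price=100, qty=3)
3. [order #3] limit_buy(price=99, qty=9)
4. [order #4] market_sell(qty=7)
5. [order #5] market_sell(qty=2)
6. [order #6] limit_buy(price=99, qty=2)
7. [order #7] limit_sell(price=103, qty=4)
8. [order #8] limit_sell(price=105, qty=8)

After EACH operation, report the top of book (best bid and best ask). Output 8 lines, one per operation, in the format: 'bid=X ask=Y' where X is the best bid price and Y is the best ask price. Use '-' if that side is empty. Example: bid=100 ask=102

Answer: bid=- ask=97
bid=- ask=97
bid=99 ask=100
bid=- ask=100
bid=- ask=100
bid=99 ask=100
bid=99 ask=100
bid=99 ask=100

Derivation:
After op 1 [order #1] limit_sell(price=97, qty=2): fills=none; bids=[-] asks=[#1:2@97]
After op 2 [order #2] limit_sell(price=100, qty=3): fills=none; bids=[-] asks=[#1:2@97 #2:3@100]
After op 3 [order #3] limit_buy(price=99, qty=9): fills=#3x#1:2@97; bids=[#3:7@99] asks=[#2:3@100]
After op 4 [order #4] market_sell(qty=7): fills=#3x#4:7@99; bids=[-] asks=[#2:3@100]
After op 5 [order #5] market_sell(qty=2): fills=none; bids=[-] asks=[#2:3@100]
After op 6 [order #6] limit_buy(price=99, qty=2): fills=none; bids=[#6:2@99] asks=[#2:3@100]
After op 7 [order #7] limit_sell(price=103, qty=4): fills=none; bids=[#6:2@99] asks=[#2:3@100 #7:4@103]
After op 8 [order #8] limit_sell(price=105, qty=8): fills=none; bids=[#6:2@99] asks=[#2:3@100 #7:4@103 #8:8@105]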